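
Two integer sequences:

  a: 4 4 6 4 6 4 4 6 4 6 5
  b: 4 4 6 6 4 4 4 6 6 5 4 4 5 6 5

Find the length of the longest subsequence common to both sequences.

10

Pick 4 [1,1]; then 4 [2,2]; then 6 [3,4]; then 4 [4,5]; then 4 [6,6]; then 4 [7,7]; then 6 [8,9]; then 4 [9,12]; then 6 [10,14]; then 5 [11,15]; all 10 values appear in both, in order. The LCS DP gives dp[11][15] = 10, so this is optimal.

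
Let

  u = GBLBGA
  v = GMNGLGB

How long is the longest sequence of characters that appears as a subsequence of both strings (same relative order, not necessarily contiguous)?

Taking G at u[1]=v[4]; then L at u[3]=v[5]; then B at u[4]=v[7] gives a common subsequence of length 3, and the DP table's final entry dp[6][7] is also 3, so no common subsequence is longer.

3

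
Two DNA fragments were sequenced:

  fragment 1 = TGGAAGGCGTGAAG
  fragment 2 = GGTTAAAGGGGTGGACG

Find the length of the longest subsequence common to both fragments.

Taking G (fragment 1 #2, fragment 2 #1) → G (fragment 1 #3, fragment 2 #2) → A (fragment 1 #4, fragment 2 #6) → A (fragment 1 #5, fragment 2 #7) → G (fragment 1 #6, fragment 2 #9) → G (fragment 1 #7, fragment 2 #10) → G (fragment 1 #9, fragment 2 #11) → T (fragment 1 #10, fragment 2 #12) → G (fragment 1 #11, fragment 2 #14) → A (fragment 1 #12, fragment 2 #15) → G (fragment 1 #14, fragment 2 #17) gives a common subsequence of length 11, and the DP table's final entry dp[14][17] is also 11, so no common subsequence is longer.

11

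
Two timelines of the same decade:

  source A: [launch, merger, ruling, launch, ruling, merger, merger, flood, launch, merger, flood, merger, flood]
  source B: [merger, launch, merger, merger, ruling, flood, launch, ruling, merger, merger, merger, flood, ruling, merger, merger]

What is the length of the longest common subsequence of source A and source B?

Pick launch at source A[1]=source B[2], merger at source A[2]=source B[4], ruling at source A[3]=source B[5], launch at source A[4]=source B[7], ruling at source A[5]=source B[8], merger at source A[6]=source B[10], merger at source A[7]=source B[11], flood at source A[8]=source B[12], merger at source A[10]=source B[14], merger at source A[12]=source B[15]; all 10 events appear in both, in order. dp[13][15] = 10 confirms this is the maximum.

10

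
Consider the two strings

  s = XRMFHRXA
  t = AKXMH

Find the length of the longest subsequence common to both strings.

Let dp[i][j] be the LCS length of the first i characters of s and the first j characters of t. dp[i][j] = dp[i-1][j-1]+1 when the i-th and j-th characters match, else max(dp[i-1][j], dp[i][j-1]).
    ·  A  K  X  M  H
 ·  0  0  0  0  0  0
 X  0  0  0  1  1  1
 R  0  0  0  1  1  1
 M  0  0  0  1  2  2
 F  0  0  0  1  2  2
 H  0  0  0  1  2  3
 R  0  0  0  1  2  3
 X  0  0  0  1  2  3
 A  0  1  1  1  2  3
dp[8][5] = 3. One LCS (by backtracking along matches): XMH.

3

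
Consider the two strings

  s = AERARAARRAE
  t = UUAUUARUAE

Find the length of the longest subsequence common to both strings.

5

Let dp[i][j] be the LCS length of the first i characters of s and the first j characters of t. dp[i][j] = dp[i-1][j-1]+1 when the i-th and j-th characters match, else max(dp[i-1][j], dp[i][j-1]).
    ·  U  U  A  U  U  A  R  U  A  E
 ·  0  0  0  0  0  0  0  0  0  0  0
 A  0  0  0  1  1  1  1  1  1  1  1
 E  0  0  0  1  1  1  1  1  1  1  2
 R  0  0  0  1  1  1  1  2  2  2  2
 A  0  0  0  1  1  1  2  2  2  3  3
 R  0  0  0  1  1  1  2  3  3  3  3
 A  0  0  0  1  1  1  2  3  3  4  4
 A  0  0  0  1  1  1  2  3  3  4  4
 R  0  0  0  1  1  1  2  3  3  4  4
 R  0  0  0  1  1  1  2  3  3  4  4
 A  0  0  0  1  1  1  2  3  3  4  4
 E  0  0  0  1  1  1  2  3  3  4  5
dp[11][10] = 5. One LCS (by backtracking along matches): AARAE.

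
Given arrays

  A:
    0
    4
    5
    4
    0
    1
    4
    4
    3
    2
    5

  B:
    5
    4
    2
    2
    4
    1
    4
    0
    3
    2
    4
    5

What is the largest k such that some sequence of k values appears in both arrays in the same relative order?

Let dp[i][j] be the LCS length of the first i values of A and the first j values of B. dp[i][j] = dp[i-1][j-1]+1 when the i-th and j-th values match, else max(dp[i-1][j], dp[i][j-1]).
    ·  5  4  2  2  4  1  4  0  3  2  4  5
 ·  0  0  0  0  0  0  0  0  0  0  0  0  0
 0  0  0  0  0  0  0  0  0  1  1  1  1  1
 4  0  0  1  1  1  1  1  1  1  1  1  2  2
 5  0  1  1  1  1  1  1  1  1  1  1  2  3
 4  0  1  2  2  2  2  2  2  2  2  2  2  3
 0  0  1  2  2  2  2  2  2  3  3  3  3  3
 1  0  1  2  2  2  2  3  3  3  3  3  3  3
 4  0  1  2  2  2  3  3  4  4  4  4  4  4
 4  0  1  2  2  2  3  3  4  4  4  4  5  5
 3  0  1  2  2  2  3  3  4  4  5  5  5  5
 2  0  1  2  3  3  3  3  4  4  5  6  6  6
 5  0  1  2  3  3  3  3  4  4  5  6  6  7
dp[11][12] = 7. One LCS (by backtracking along matches): 4, 4, 1, 4, 3, 2, 5.

7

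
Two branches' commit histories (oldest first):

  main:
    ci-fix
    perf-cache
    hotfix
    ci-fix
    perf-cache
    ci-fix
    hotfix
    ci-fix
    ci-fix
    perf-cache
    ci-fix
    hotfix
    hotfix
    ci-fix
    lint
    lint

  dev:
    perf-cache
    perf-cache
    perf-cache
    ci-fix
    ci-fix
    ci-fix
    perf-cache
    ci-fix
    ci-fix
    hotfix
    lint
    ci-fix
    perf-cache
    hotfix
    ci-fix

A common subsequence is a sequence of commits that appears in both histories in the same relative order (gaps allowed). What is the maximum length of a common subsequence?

10

Pick perf-cache [2,2]; then perf-cache [5,3]; then ci-fix [6,4]; then ci-fix [8,5]; then ci-fix [9,6]; then perf-cache [10,7]; then ci-fix [11,9]; then hotfix [12,10]; then hotfix [13,14]; then ci-fix [14,15]; all 10 commits appear in both, in order. dp[16][15] = 10 confirms this is the maximum.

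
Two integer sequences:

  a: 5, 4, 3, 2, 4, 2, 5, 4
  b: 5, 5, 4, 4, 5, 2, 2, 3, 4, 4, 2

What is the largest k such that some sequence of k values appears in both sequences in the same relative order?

5

Let dp[i][j] be the LCS length of the first i values of a and the first j values of b. dp[i][j] = dp[i-1][j-1]+1 when the i-th and j-th values match, else max(dp[i-1][j], dp[i][j-1]).
    ·  5  5  4  4  5  2  2  3  4  4  2
 ·  0  0  0  0  0  0  0  0  0  0  0  0
 5  0  1  1  1  1  1  1  1  1  1  1  1
 4  0  1  1  2  2  2  2  2  2  2  2  2
 3  0  1  1  2  2  2  2  2  3  3  3  3
 2  0  1  1  2  2  2  3  3  3  3  3  4
 4  0  1  1  2  3  3  3  3  3  4  4  4
 2  0  1  1  2  3  3  4  4  4  4  4  5
 5  0  1  2  2  3  4  4  4  4  4  4  5
 4  0  1  2  3  3  4  4  4  4  5  5  5
dp[8][11] = 5. One LCS (by backtracking along matches): 5, 4, 3, 4, 2.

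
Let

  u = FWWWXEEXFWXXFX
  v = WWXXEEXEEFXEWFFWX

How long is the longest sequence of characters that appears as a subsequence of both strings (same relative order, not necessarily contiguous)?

One common subsequence of length 10: W (u #2, v #1); then W (u #3, v #2); then X (u #5, v #4); then E (u #6, v #5); then E (u #7, v #6); then X (u #8, v #7); then F (u #9, v #10); then W (u #10, v #13); then F (u #13, v #15); then X (u #14, v #17). Since dp[14][17] = 10, nothing longer is possible.

10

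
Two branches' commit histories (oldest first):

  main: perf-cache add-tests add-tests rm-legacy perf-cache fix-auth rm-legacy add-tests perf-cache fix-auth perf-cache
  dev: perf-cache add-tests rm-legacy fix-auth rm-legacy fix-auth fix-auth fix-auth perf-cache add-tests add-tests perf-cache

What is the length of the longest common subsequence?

Pick perf-cache at main[1]=dev[1]; then add-tests at main[3]=dev[2]; then rm-legacy at main[4]=dev[3]; then fix-auth at main[6]=dev[4]; then rm-legacy at main[7]=dev[5]; then add-tests at main[8]=dev[11]; then perf-cache at main[11]=dev[12]; all 7 commits appear in both, in order, and the DP table's final entry dp[11][12] is also 7, so no common subsequence is longer.

7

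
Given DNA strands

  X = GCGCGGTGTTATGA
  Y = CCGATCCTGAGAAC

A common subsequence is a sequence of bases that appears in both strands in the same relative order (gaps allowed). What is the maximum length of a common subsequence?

8

One common subsequence of length 8: G [1,3], then C [2,6], then C [4,7], then T [7,8], then G [8,9], then A [11,10], then G [13,11], then A [14,13]. dp[14][14] = 8 confirms this is the maximum.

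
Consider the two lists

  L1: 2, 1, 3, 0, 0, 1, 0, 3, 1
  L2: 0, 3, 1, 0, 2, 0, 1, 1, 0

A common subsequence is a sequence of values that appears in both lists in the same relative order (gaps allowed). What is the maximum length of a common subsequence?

Match 1 (L1 #2, L2 #3) → 0 (L1 #4, L2 #4) → 0 (L1 #5, L2 #6) → 1 (L1 #6, L2 #8) → 0 (L1 #7, L2 #9) — 5 values in the same relative order in both, and the DP table's final entry dp[9][9] is also 5, so no common subsequence is longer.

5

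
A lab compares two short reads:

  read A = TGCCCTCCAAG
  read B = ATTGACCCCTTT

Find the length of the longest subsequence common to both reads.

Match T [1,3], G [2,4], C [3,7], C [4,8], C [5,9], T [6,12] — 6 bases in the same relative order in both. Since dp[11][12] = 6, nothing longer is possible.

6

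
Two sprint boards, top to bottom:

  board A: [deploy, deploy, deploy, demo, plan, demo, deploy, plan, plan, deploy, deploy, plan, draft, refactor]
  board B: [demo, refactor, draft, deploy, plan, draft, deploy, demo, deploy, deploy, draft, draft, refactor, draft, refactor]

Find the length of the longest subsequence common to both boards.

One common subsequence of length 7: deploy (board A #1, board B #4) → deploy (board A #3, board B #7) → demo (board A #6, board B #8) → deploy (board A #7, board B #9) → deploy (board A #10, board B #10) → draft (board A #13, board B #14) → refactor (board A #14, board B #15). dp[14][15] = 7 confirms this is the maximum.

7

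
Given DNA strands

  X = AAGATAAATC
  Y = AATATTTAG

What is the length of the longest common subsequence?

5

One common subsequence of length 5: A at X[1]=Y[1]; then A at X[2]=Y[2]; then A at X[4]=Y[4]; then T at X[5]=Y[7]; then A at X[6]=Y[8]. dp[10][9] = 5 confirms this is the maximum.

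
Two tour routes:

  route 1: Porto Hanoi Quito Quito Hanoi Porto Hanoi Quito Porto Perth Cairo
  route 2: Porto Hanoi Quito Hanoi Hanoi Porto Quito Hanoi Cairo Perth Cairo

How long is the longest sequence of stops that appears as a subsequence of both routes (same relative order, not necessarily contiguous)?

Taking Porto at route 1[1]=route 2[1] → Hanoi at route 1[2]=route 2[2] → Quito at route 1[3]=route 2[3] → Hanoi at route 1[5]=route 2[5] → Porto at route 1[6]=route 2[6] → Hanoi at route 1[7]=route 2[8] → Perth at route 1[10]=route 2[10] → Cairo at route 1[11]=route 2[11] gives a common subsequence of length 8. Since dp[11][11] = 8, nothing longer is possible.

8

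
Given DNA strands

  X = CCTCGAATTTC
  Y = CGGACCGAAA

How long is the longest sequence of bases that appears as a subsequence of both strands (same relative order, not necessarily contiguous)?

Let dp[i][j] be the LCS length of the first i bases of X and the first j bases of Y. dp[i][j] = dp[i-1][j-1]+1 when the i-th and j-th bases match, else max(dp[i-1][j], dp[i][j-1]).
    ·  C  G  G  A  C  C  G  A  A  A
 ·  0  0  0  0  0  0  0  0  0  0  0
 C  0  1  1  1  1  1  1  1  1  1  1
 C  0  1  1  1  1  2  2  2  2  2  2
 T  0  1  1  1  1  2  2  2  2  2  2
 C  0  1  1  1  1  2  3  3  3  3  3
 G  0  1  2  2  2  2  3  4  4  4  4
 A  0  1  2  2  3  3  3  4  5  5  5
 A  0  1  2  2  3  3  3  4  5  6  6
 T  0  1  2  2  3  3  3  4  5  6  6
 T  0  1  2  2  3  3  3  4  5  6  6
 T  0  1  2  2  3  3  3  4  5  6  6
 C  0  1  2  2  3  4  4  4  5  6  6
dp[11][10] = 6. One LCS (by backtracking along matches): CCCGAA.

6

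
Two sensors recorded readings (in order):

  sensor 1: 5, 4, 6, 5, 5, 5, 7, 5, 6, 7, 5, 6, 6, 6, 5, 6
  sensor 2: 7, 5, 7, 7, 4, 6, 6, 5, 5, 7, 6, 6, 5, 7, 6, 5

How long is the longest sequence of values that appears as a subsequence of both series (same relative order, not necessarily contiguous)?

10

Pick 5 [1,2], 4 [2,5], 6 [3,7], 5 [5,8], 5 [6,9], 7 [7,10], 5 [8,13], 7 [10,14], 6 [14,15], 5 [15,16]; all 10 values appear in both, in order. Since dp[16][16] = 10, nothing longer is possible.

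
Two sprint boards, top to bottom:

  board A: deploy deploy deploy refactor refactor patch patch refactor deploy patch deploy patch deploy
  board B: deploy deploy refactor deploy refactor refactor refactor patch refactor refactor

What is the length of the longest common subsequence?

One common subsequence of length 7: deploy [1,1]; then deploy [2,2]; then deploy [3,4]; then refactor [4,6]; then refactor [5,7]; then patch [6,8]; then refactor [8,10]. dp[13][10] = 7 confirms this is the maximum.

7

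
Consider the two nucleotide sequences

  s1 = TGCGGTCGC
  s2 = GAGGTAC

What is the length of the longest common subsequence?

5

Let dp[i][j] be the LCS length of the first i bases of s1 and the first j bases of s2. dp[i][j] = dp[i-1][j-1]+1 when the i-th and j-th bases match, else max(dp[i-1][j], dp[i][j-1]).
    ·  G  A  G  G  T  A  C
 ·  0  0  0  0  0  0  0  0
 T  0  0  0  0  0  1  1  1
 G  0  1  1  1  1  1  1  1
 C  0  1  1  1  1  1  1  2
 G  0  1  1  2  2  2  2  2
 G  0  1  1  2  3  3  3  3
 T  0  1  1  2  3  4  4  4
 C  0  1  1  2  3  4  4  5
 G  0  1  1  2  3  4  4  5
 C  0  1  1  2  3  4  4  5
dp[9][7] = 5. One LCS (by backtracking along matches): GGGTC.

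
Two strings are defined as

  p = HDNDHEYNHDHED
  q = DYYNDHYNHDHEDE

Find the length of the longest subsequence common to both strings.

One common subsequence of length 11: D [2,1], then N [3,4], then D [4,5], then H [5,6], then Y [7,7], then N [8,8], then H [9,9], then D [10,10], then H [11,11], then E [12,12], then D [13,13]. dp[13][14] = 11 confirms this is the maximum.

11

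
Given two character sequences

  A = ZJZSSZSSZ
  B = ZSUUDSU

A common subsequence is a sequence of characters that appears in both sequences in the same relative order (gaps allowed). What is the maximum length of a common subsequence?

Match Z [3,1] → S [4,2] → S [5,6] — 3 characters in the same relative order in both. Since dp[9][7] = 3, nothing longer is possible.

3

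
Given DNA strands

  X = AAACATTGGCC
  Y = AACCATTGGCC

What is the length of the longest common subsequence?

One common subsequence of length 10: A [1,1], then A [2,2], then C [4,4], then A [5,5], then T [6,6], then T [7,7], then G [8,8], then G [9,9], then C [10,10], then C [11,11]. Since dp[11][11] = 10, nothing longer is possible.

10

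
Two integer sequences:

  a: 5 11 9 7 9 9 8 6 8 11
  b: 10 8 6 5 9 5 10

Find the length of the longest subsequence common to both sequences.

2

Pick 5 [1,4], 9 [3,5]; all 2 values appear in both, in order. dp[10][7] = 2 confirms this is the maximum.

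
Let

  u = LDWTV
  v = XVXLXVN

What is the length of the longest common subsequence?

Let dp[i][j] be the LCS length of the first i characters of u and the first j characters of v. dp[i][j] = dp[i-1][j-1]+1 when the i-th and j-th characters match, else max(dp[i-1][j], dp[i][j-1]).
    ·  X  V  X  L  X  V  N
 ·  0  0  0  0  0  0  0  0
 L  0  0  0  0  1  1  1  1
 D  0  0  0  0  1  1  1  1
 W  0  0  0  0  1  1  1  1
 T  0  0  0  0  1  1  1  1
 V  0  0  1  1  1  1  2  2
dp[5][7] = 2. One LCS (by backtracking along matches): LV.

2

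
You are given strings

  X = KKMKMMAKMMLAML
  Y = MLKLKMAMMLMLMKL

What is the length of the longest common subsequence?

9

Match K (X #1, Y #3), K (X #2, Y #5), M (X #3, Y #6), M (X #5, Y #8), M (X #6, Y #9), M (X #10, Y #11), L (X #11, Y #12), M (X #13, Y #13), L (X #14, Y #15) — 9 characters in the same relative order in both. The LCS DP gives dp[14][15] = 9, so this is optimal.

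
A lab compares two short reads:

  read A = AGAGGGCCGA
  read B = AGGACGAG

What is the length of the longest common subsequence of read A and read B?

Match A (read A #1, read B #1) → G (read A #2, read B #3) → A (read A #3, read B #4) → C (read A #8, read B #5) → G (read A #9, read B #6) → A (read A #10, read B #7) — 6 bases in the same relative order in both. The LCS DP gives dp[10][8] = 6, so this is optimal.

6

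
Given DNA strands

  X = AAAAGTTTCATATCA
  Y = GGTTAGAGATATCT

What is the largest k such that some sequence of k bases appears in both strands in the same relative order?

Match A (X #1, Y #5), then A (X #4, Y #7), then G (X #5, Y #8), then A (X #10, Y #9), then T (X #11, Y #10), then A (X #12, Y #11), then T (X #13, Y #12), then C (X #14, Y #13) — 8 bases in the same relative order in both, and the DP table's final entry dp[15][14] is also 8, so no common subsequence is longer.

8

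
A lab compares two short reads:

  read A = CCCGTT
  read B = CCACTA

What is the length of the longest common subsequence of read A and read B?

Let dp[i][j] be the LCS length of the first i bases of read A and the first j bases of read B. dp[i][j] = dp[i-1][j-1]+1 when the i-th and j-th bases match, else max(dp[i-1][j], dp[i][j-1]).
    ·  C  C  A  C  T  A
 ·  0  0  0  0  0  0  0
 C  0  1  1  1  1  1  1
 C  0  1  2  2  2  2  2
 C  0  1  2  2  3  3  3
 G  0  1  2  2  3  3  3
 T  0  1  2  2  3  4  4
 T  0  1  2  2  3  4  4
dp[6][6] = 4. One LCS (by backtracking along matches): CCCT.

4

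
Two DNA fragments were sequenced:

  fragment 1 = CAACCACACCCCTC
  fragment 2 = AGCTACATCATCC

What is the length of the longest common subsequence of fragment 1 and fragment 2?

Pick C (fragment 1 #1, fragment 2 #3), A (fragment 1 #3, fragment 2 #5), C (fragment 1 #5, fragment 2 #6), A (fragment 1 #6, fragment 2 #7), C (fragment 1 #7, fragment 2 #9), A (fragment 1 #8, fragment 2 #10), C (fragment 1 #12, fragment 2 #12), C (fragment 1 #14, fragment 2 #13); all 8 bases appear in both, in order. The LCS DP gives dp[14][13] = 8, so this is optimal.

8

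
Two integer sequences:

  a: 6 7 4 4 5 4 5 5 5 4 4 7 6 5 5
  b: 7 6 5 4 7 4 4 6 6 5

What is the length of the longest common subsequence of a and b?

7

Let dp[i][j] be the LCS length of the first i values of a and the first j values of b. dp[i][j] = dp[i-1][j-1]+1 when the i-th and j-th values match, else max(dp[i-1][j], dp[i][j-1]).
    ·  7  6  5  4  7  4  4  6  6  5
 ·  0  0  0  0  0  0  0  0  0  0  0
 6  0  0  1  1  1  1  1  1  1  1  1
 7  0  1  1  1  1  2  2  2  2  2  2
 4  0  1  1  1  2  2  3  3  3  3  3
 4  0  1  1  1  2  2  3  4  4  4  4
 5  0  1  1  2  2  2  3  4  4  4  5
 4  0  1  1  2  3  3  3  4  4  4  5
 5  0  1  1  2  3  3  3  4  4  4  5
 5  0  1  1  2  3  3  3  4  4  4  5
 5  0  1  1  2  3  3  3  4  4  4  5
 4  0  1  1  2  3  3  4  4  4  4  5
 4  0  1  1  2  3  3  4  5  5  5  5
 7  0  1  1  2  3  4  4  5  5  5  5
 6  0  1  2  2  3  4  4  5  6  6  6
 5  0  1  2  3  3  4  4  5  6  6  7
 5  0  1  2  3  3  4  4  5  6  6  7
dp[15][10] = 7. One LCS (by backtracking along matches): 6, 5, 4, 4, 4, 6, 5.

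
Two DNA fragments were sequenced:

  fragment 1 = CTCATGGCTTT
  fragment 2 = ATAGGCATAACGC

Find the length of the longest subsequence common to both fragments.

Let dp[i][j] be the LCS length of the first i bases of fragment 1 and the first j bases of fragment 2. dp[i][j] = dp[i-1][j-1]+1 when the i-th and j-th bases match, else max(dp[i-1][j], dp[i][j-1]).
    ·  A  T  A  G  G  C  A  T  A  A  C  G  C
 ·  0  0  0  0  0  0  0  0  0  0  0  0  0  0
 C  0  0  0  0  0  0  1  1  1  1  1  1  1  1
 T  0  0  1  1  1  1  1  1  2  2  2  2  2  2
 C  0  0  1  1  1  1  2  2  2  2  2  3  3  3
 A  0  1  1  2  2  2  2  3  3  3  3  3  3  3
 T  0  1  2  2  2  2  2  3  4  4  4  4  4  4
 G  0  1  2  2  3  3  3  3  4  4  4  4  5  5
 G  0  1  2  2  3  4  4  4  4  4  4  4  5  5
 C  0  1  2  2  3  4  5  5  5  5  5  5  5  6
 T  0  1  2  2  3  4  5  5  6  6  6  6  6  6
 T  0  1  2  2  3  4  5  5  6  6  6  6  6  6
 T  0  1  2  2  3  4  5  5  6  6  6  6  6  6
dp[11][13] = 6. One LCS (by backtracking along matches): TCATGC.

6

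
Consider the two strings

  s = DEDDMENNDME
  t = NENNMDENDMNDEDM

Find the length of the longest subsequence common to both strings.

Match D (s #1, t #6); then E (s #2, t #7); then D (s #3, t #9); then D (s #4, t #12); then E (s #6, t #13); then D (s #9, t #14); then M (s #10, t #15) — 7 characters in the same relative order in both, and the DP table's final entry dp[11][15] is also 7, so no common subsequence is longer.

7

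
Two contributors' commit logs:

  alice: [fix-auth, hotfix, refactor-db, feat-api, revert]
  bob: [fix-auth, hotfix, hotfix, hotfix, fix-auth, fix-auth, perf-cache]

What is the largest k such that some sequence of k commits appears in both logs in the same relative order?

Match fix-auth [1,1]; then hotfix [2,4] — 2 commits in the same relative order in both. The LCS DP gives dp[5][7] = 2, so this is optimal.

2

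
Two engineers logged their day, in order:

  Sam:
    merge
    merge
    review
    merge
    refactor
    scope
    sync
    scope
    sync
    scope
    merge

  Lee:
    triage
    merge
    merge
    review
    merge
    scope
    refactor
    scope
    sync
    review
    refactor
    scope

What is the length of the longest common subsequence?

Taking merge [1,2] → merge [2,3] → review [3,4] → merge [4,5] → refactor [5,7] → scope [6,8] → sync [7,9] → scope [10,12] gives a common subsequence of length 8. dp[11][12] = 8 confirms this is the maximum.

8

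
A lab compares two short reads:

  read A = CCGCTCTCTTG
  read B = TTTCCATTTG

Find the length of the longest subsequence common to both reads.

6

Let dp[i][j] be the LCS length of the first i bases of read A and the first j bases of read B. dp[i][j] = dp[i-1][j-1]+1 when the i-th and j-th bases match, else max(dp[i-1][j], dp[i][j-1]).
    ·  T  T  T  C  C  A  T  T  T  G
 ·  0  0  0  0  0  0  0  0  0  0  0
 C  0  0  0  0  1  1  1  1  1  1  1
 C  0  0  0  0  1  2  2  2  2  2  2
 G  0  0  0  0  1  2  2  2  2  2  3
 C  0  0  0  0  1  2  2  2  2  2  3
 T  0  1  1  1  1  2  2  3  3  3  3
 C  0  1  1  1  2  2  2  3  3  3  3
 T  0  1  2  2  2  2  2  3  4  4  4
 C  0  1  2  2  3  3  3  3  4  4  4
 T  0  1  2  3  3  3  3  4  4  5  5
 T  0  1  2  3  3  3  3  4  5  5  5
 G  0  1  2  3  3  3  3  4  5  5  6
dp[11][10] = 6. One LCS (by backtracking along matches): CCTTTG.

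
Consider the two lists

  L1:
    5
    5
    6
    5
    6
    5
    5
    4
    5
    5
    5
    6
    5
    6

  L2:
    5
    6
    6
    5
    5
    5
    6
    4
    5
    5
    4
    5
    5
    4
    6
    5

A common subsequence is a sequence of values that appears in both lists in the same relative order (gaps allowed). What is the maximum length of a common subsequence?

11

Match 5 (L1 #1, L2 #4), 5 (L1 #2, L2 #5), 5 (L1 #4, L2 #6), 6 (L1 #5, L2 #7), 5 (L1 #6, L2 #9), 5 (L1 #7, L2 #10), 4 (L1 #8, L2 #11), 5 (L1 #9, L2 #12), 5 (L1 #10, L2 #13), 6 (L1 #12, L2 #15), 5 (L1 #13, L2 #16) — 11 values in the same relative order in both. The LCS DP gives dp[14][16] = 11, so this is optimal.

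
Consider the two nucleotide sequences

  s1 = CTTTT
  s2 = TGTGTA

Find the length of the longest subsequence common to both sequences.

Taking T at s1[2]=s2[1], T at s1[3]=s2[3], T at s1[4]=s2[5] gives a common subsequence of length 3. Since dp[5][6] = 3, nothing longer is possible.

3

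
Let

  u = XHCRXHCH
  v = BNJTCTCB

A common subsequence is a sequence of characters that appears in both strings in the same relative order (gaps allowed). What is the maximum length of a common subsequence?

2

Pick C at u[3]=v[5], then C at u[7]=v[7]; all 2 characters appear in both, in order. The LCS DP gives dp[8][8] = 2, so this is optimal.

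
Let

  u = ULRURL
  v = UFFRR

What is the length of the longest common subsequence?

3

Let dp[i][j] be the LCS length of the first i characters of u and the first j characters of v. dp[i][j] = dp[i-1][j-1]+1 when the i-th and j-th characters match, else max(dp[i-1][j], dp[i][j-1]).
    ·  U  F  F  R  R
 ·  0  0  0  0  0  0
 U  0  1  1  1  1  1
 L  0  1  1  1  1  1
 R  0  1  1  1  2  2
 U  0  1  1  1  2  2
 R  0  1  1  1  2  3
 L  0  1  1  1  2  3
dp[6][5] = 3. One LCS (by backtracking along matches): URR.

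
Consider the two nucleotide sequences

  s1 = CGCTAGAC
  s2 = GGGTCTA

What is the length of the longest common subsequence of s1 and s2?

4

Let dp[i][j] be the LCS length of the first i bases of s1 and the first j bases of s2. dp[i][j] = dp[i-1][j-1]+1 when the i-th and j-th bases match, else max(dp[i-1][j], dp[i][j-1]).
    ·  G  G  G  T  C  T  A
 ·  0  0  0  0  0  0  0  0
 C  0  0  0  0  0  1  1  1
 G  0  1  1  1  1  1  1  1
 C  0  1  1  1  1  2  2  2
 T  0  1  1  1  2  2  3  3
 A  0  1  1  1  2  2  3  4
 G  0  1  2  2  2  2  3  4
 A  0  1  2  2  2  2  3  4
 C  0  1  2  2  2  3  3  4
dp[8][7] = 4. One LCS (by backtracking along matches): GCTA.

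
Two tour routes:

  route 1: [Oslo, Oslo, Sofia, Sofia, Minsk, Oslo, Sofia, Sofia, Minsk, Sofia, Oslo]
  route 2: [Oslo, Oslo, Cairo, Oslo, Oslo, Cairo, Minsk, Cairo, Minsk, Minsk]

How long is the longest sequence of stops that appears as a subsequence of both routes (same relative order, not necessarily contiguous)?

4

Taking Oslo (route 1 #1, route 2 #4), then Oslo (route 1 #2, route 2 #5), then Minsk (route 1 #5, route 2 #9), then Minsk (route 1 #9, route 2 #10) gives a common subsequence of length 4, and the DP table's final entry dp[11][10] is also 4, so no common subsequence is longer.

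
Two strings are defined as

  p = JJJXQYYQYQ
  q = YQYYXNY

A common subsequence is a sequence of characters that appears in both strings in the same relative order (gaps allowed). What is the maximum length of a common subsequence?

Match Q (p #5, q #2); then Y (p #6, q #3); then Y (p #7, q #4); then Y (p #9, q #7) — 4 characters in the same relative order in both. The LCS DP gives dp[10][7] = 4, so this is optimal.

4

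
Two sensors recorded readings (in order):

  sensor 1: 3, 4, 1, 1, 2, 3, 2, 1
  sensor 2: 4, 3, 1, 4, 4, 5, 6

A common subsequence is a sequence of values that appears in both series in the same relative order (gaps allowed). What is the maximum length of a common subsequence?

3

Pick 4 (sensor 1 #2, sensor 2 #1), then 3 (sensor 1 #6, sensor 2 #2), then 1 (sensor 1 #8, sensor 2 #3); all 3 values appear in both, in order. The LCS DP gives dp[8][7] = 3, so this is optimal.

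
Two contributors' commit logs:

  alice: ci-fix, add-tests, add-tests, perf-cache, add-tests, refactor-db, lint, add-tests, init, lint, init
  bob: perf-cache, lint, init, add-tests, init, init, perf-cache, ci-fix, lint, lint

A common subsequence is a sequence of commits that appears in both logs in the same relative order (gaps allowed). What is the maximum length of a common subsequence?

Pick perf-cache at alice[4]=bob[1], lint at alice[7]=bob[2], add-tests at alice[8]=bob[4], init at alice[9]=bob[6], lint at alice[10]=bob[10]; all 5 commits appear in both, in order. dp[11][10] = 5 confirms this is the maximum.

5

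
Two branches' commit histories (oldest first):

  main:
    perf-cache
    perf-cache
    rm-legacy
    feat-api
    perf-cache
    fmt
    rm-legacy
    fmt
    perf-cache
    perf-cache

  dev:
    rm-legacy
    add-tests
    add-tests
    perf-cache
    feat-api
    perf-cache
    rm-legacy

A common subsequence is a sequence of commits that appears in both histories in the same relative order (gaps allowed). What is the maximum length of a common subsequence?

4

One common subsequence of length 4: perf-cache [2,4], feat-api [4,5], perf-cache [5,6], rm-legacy [7,7], and the DP table's final entry dp[10][7] is also 4, so no common subsequence is longer.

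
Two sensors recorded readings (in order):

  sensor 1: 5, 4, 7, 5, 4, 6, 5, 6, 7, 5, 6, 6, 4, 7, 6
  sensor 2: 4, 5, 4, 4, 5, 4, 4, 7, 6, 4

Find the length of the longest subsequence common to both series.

7

One common subsequence of length 7: 5 [1,2]; then 4 [2,4]; then 5 [4,5]; then 4 [5,7]; then 7 [9,8]; then 6 [12,9]; then 4 [13,10]. The LCS DP gives dp[15][10] = 7, so this is optimal.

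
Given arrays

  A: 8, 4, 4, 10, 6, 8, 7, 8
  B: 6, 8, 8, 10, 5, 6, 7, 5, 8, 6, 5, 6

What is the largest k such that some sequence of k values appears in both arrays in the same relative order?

Let dp[i][j] be the LCS length of the first i values of A and the first j values of B. dp[i][j] = dp[i-1][j-1]+1 when the i-th and j-th values match, else max(dp[i-1][j], dp[i][j-1]).
    ·  6  8  8 10  5  6  7  5  8  6  5  6
 ·  0  0  0  0  0  0  0  0  0  0  0  0  0
 8  0  0  1  1  1  1  1  1  1  1  1  1  1
 4  0  0  1  1  1  1  1  1  1  1  1  1  1
 4  0  0  1  1  1  1  1  1  1  1  1  1  1
10  0  0  1  1  2  2  2  2  2  2  2  2  2
 6  0  1  1  1  2  2  3  3  3  3  3  3  3
 8  0  1  2  2  2  2  3  3  3  4  4  4  4
 7  0  1  2  2  2  2  3  4  4  4  4  4  4
 8  0  1  2  3  3  3  3  4  4  5  5  5  5
dp[8][12] = 5. One LCS (by backtracking along matches): 8, 10, 6, 7, 8.

5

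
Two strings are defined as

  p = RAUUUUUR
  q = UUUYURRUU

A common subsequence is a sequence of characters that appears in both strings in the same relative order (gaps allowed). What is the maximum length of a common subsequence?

5

Pick U [3,2], U [4,3], U [5,5], U [6,8], U [7,9]; all 5 characters appear in both, in order. Since dp[8][9] = 5, nothing longer is possible.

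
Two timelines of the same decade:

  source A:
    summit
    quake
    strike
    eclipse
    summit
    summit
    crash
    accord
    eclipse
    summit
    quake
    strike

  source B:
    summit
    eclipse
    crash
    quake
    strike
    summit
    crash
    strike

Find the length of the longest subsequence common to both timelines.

6

One common subsequence of length 6: summit at source A[1]=source B[1] → quake at source A[2]=source B[4] → strike at source A[3]=source B[5] → summit at source A[6]=source B[6] → crash at source A[7]=source B[7] → strike at source A[12]=source B[8]. The LCS DP gives dp[12][8] = 6, so this is optimal.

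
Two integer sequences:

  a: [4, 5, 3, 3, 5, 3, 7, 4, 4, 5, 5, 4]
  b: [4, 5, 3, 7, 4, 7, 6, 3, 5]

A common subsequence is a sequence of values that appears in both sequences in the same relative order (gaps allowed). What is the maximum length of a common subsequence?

Pick 4 [1,1]; then 5 [5,2]; then 3 [6,3]; then 7 [7,4]; then 4 [8,5]; then 5 [11,9]; all 6 values appear in both, in order, and the DP table's final entry dp[12][9] is also 6, so no common subsequence is longer.

6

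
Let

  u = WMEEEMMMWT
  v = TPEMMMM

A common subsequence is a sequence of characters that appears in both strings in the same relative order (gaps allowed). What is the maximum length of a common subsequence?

Let dp[i][j] be the LCS length of the first i characters of u and the first j characters of v. dp[i][j] = dp[i-1][j-1]+1 when the i-th and j-th characters match, else max(dp[i-1][j], dp[i][j-1]).
    ·  T  P  E  M  M  M  M
 ·  0  0  0  0  0  0  0  0
 W  0  0  0  0  0  0  0  0
 M  0  0  0  0  1  1  1  1
 E  0  0  0  1  1  1  1  1
 E  0  0  0  1  1  1  1  1
 E  0  0  0  1  1  1  1  1
 M  0  0  0  1  2  2  2  2
 M  0  0  0  1  2  3  3  3
 M  0  0  0  1  2  3  4  4
 W  0  0  0  1  2  3  4  4
 T  0  1  1  1  2  3  4  4
dp[10][7] = 4. One LCS (by backtracking along matches): MMMM.

4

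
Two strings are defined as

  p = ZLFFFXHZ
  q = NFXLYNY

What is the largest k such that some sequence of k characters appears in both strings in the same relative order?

2

Pick F [5,2], then X [6,3]; all 2 characters appear in both, in order. The LCS DP gives dp[8][7] = 2, so this is optimal.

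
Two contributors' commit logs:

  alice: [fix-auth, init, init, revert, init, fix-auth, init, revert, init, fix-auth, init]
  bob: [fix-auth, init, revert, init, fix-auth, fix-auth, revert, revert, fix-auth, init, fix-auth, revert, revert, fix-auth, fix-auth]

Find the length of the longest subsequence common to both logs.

Match fix-auth [1,1], then init [2,2], then init [3,4], then revert [4,8], then init [5,10], then fix-auth [6,11], then revert [8,13], then fix-auth [10,15] — 8 commits in the same relative order in both. dp[11][15] = 8 confirms this is the maximum.

8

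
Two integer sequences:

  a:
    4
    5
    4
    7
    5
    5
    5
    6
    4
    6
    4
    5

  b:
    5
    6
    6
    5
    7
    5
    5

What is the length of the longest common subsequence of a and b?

Match 5 at a[2]=b[4] → 7 at a[4]=b[5] → 5 at a[7]=b[6] → 5 at a[12]=b[7] — 4 values in the same relative order in both. The LCS DP gives dp[12][7] = 4, so this is optimal.

4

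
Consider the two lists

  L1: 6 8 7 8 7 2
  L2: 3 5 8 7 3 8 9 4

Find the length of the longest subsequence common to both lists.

Taking 8 at L1[2]=L2[3], 7 at L1[3]=L2[4], 8 at L1[4]=L2[6] gives a common subsequence of length 3. The LCS DP gives dp[6][8] = 3, so this is optimal.

3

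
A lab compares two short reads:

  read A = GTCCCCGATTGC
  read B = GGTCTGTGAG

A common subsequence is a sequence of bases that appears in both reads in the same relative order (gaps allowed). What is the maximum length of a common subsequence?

6

Match G (read A #1, read B #2); then T (read A #2, read B #3); then C (read A #3, read B #4); then G (read A #7, read B #8); then A (read A #8, read B #9); then G (read A #11, read B #10) — 6 bases in the same relative order in both. Since dp[12][10] = 6, nothing longer is possible.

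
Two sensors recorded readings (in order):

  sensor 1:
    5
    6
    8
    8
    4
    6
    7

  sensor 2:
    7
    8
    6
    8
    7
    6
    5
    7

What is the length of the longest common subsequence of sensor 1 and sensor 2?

Let dp[i][j] be the LCS length of the first i values of sensor 1 and the first j values of sensor 2. dp[i][j] = dp[i-1][j-1]+1 when the i-th and j-th values match, else max(dp[i-1][j], dp[i][j-1]).
    ·  7  8  6  8  7  6  5  7
 ·  0  0  0  0  0  0  0  0  0
 5  0  0  0  0  0  0  0  1  1
 6  0  0  0  1  1  1  1  1  1
 8  0  0  1  1  2  2  2  2  2
 8  0  0  1  1  2  2  2  2  2
 4  0  0  1  1  2  2  2  2  2
 6  0  0  1  2  2  2  3  3  3
 7  0  1  1  2  2  3  3  3  4
dp[7][8] = 4. One LCS (by backtracking along matches): 6, 8, 6, 7.

4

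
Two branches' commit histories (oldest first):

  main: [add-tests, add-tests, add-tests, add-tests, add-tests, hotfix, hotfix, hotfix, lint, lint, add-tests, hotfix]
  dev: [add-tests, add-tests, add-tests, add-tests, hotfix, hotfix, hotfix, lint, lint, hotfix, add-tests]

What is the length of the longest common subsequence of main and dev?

10

Pick add-tests at main[2]=dev[1], then add-tests at main[3]=dev[2], then add-tests at main[4]=dev[3], then add-tests at main[5]=dev[4], then hotfix at main[6]=dev[5], then hotfix at main[7]=dev[6], then hotfix at main[8]=dev[7], then lint at main[9]=dev[8], then lint at main[10]=dev[9], then add-tests at main[11]=dev[11]; all 10 commits appear in both, in order. The LCS DP gives dp[12][11] = 10, so this is optimal.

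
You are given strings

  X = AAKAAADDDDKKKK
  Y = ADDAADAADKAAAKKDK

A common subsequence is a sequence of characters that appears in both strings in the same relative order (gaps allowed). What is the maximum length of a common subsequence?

One common subsequence of length 10: A [1,1]; then A [2,4]; then A [4,5]; then A [5,7]; then A [6,8]; then D [10,9]; then K [11,10]; then K [12,14]; then K [13,15]; then K [14,17]. dp[14][17] = 10 confirms this is the maximum.

10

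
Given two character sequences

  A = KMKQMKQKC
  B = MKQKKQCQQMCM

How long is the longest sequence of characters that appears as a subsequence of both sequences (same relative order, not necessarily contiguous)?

Let dp[i][j] be the LCS length of the first i characters of A and the first j characters of B. dp[i][j] = dp[i-1][j-1]+1 when the i-th and j-th characters match, else max(dp[i-1][j], dp[i][j-1]).
    ·  M  K  Q  K  K  Q  C  Q  Q  M  C  M
 ·  0  0  0  0  0  0  0  0  0  0  0  0  0
 K  0  0  1  1  1  1  1  1  1  1  1  1  1
 M  0  1  1  1  1  1  1  1  1  1  2  2  2
 K  0  1  2  2  2  2  2  2  2  2  2  2  2
 Q  0  1  2  3  3  3  3  3  3  3  3  3  3
 M  0  1  2  3  3  3  3  3  3  3  4  4  4
 K  0  1  2  3  4  4  4  4  4  4  4  4  4
 Q  0  1  2  3  4  4  5  5  5  5  5  5  5
 K  0  1  2  3  4  5  5  5  5  5  5  5  5
 C  0  1  2  3  4  5  5  6  6  6  6  6  6
dp[9][12] = 6. One LCS (by backtracking along matches): MKQKQC.

6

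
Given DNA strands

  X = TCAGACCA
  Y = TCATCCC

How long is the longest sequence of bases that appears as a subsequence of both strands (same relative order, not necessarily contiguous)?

5

Let dp[i][j] be the LCS length of the first i bases of X and the first j bases of Y. dp[i][j] = dp[i-1][j-1]+1 when the i-th and j-th bases match, else max(dp[i-1][j], dp[i][j-1]).
    ·  T  C  A  T  C  C  C
 ·  0  0  0  0  0  0  0  0
 T  0  1  1  1  1  1  1  1
 C  0  1  2  2  2  2  2  2
 A  0  1  2  3  3  3  3  3
 G  0  1  2  3  3  3  3  3
 A  0  1  2  3  3  3  3  3
 C  0  1  2  3  3  4  4  4
 C  0  1  2  3  3  4  5  5
 A  0  1  2  3  3  4  5  5
dp[8][7] = 5. One LCS (by backtracking along matches): TCACC.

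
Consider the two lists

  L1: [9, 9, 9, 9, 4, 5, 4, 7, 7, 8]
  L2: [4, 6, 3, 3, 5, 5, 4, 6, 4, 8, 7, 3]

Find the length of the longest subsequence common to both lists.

4

Let dp[i][j] be the LCS length of the first i values of L1 and the first j values of L2. dp[i][j] = dp[i-1][j-1]+1 when the i-th and j-th values match, else max(dp[i-1][j], dp[i][j-1]).
    ·  4  6  3  3  5  5  4  6  4  8  7  3
 ·  0  0  0  0  0  0  0  0  0  0  0  0  0
 9  0  0  0  0  0  0  0  0  0  0  0  0  0
 9  0  0  0  0  0  0  0  0  0  0  0  0  0
 9  0  0  0  0  0  0  0  0  0  0  0  0  0
 9  0  0  0  0  0  0  0  0  0  0  0  0  0
 4  0  1  1  1  1  1  1  1  1  1  1  1  1
 5  0  1  1  1  1  2  2  2  2  2  2  2  2
 4  0  1  1  1  1  2  2  3  3  3  3  3  3
 7  0  1  1  1  1  2  2  3  3  3  3  4  4
 7  0  1  1  1  1  2  2  3  3  3  3  4  4
 8  0  1  1  1  1  2  2  3  3  3  4  4  4
dp[10][12] = 4. One LCS (by backtracking along matches): 4, 5, 4, 7.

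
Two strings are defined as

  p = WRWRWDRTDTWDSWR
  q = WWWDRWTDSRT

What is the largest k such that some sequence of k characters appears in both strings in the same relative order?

9

One common subsequence of length 9: W at p[1]=q[1]; then W at p[3]=q[2]; then W at p[5]=q[3]; then D at p[6]=q[4]; then R at p[7]=q[5]; then T at p[10]=q[7]; then D at p[12]=q[8]; then S at p[13]=q[9]; then R at p[15]=q[10]. The LCS DP gives dp[15][11] = 9, so this is optimal.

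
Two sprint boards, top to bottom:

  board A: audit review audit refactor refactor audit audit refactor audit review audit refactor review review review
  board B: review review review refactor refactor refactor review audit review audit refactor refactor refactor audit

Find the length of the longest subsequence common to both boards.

Match review at board A[2]=board B[3], then refactor at board A[4]=board B[4], then refactor at board A[5]=board B[5], then refactor at board A[8]=board B[6], then audit at board A[9]=board B[8], then review at board A[10]=board B[9], then audit at board A[11]=board B[10], then refactor at board A[12]=board B[13] — 8 tasks in the same relative order in both. dp[15][14] = 8 confirms this is the maximum.

8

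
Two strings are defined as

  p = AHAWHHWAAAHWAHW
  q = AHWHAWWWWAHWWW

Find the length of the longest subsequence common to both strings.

One common subsequence of length 9: A (p #1, q #1); then H (p #2, q #4); then A (p #3, q #5); then W (p #4, q #8); then W (p #7, q #9); then A (p #10, q #10); then H (p #11, q #11); then W (p #12, q #13); then W (p #15, q #14). The LCS DP gives dp[15][14] = 9, so this is optimal.

9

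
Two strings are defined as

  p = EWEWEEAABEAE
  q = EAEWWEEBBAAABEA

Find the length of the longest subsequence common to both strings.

Match E [1,3] → W [2,4] → W [4,5] → E [5,6] → E [6,7] → A [7,11] → A [8,12] → B [9,13] → E [10,14] → A [11,15] — 10 characters in the same relative order in both. dp[12][15] = 10 confirms this is the maximum.

10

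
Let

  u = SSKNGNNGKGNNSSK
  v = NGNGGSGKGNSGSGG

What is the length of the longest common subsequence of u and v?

Match N [4,1], G [5,2], N [6,3], G [8,7], K [9,8], G [10,9], N [12,10], S [13,11], S [14,13] — 9 characters in the same relative order in both. Since dp[15][15] = 9, nothing longer is possible.

9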